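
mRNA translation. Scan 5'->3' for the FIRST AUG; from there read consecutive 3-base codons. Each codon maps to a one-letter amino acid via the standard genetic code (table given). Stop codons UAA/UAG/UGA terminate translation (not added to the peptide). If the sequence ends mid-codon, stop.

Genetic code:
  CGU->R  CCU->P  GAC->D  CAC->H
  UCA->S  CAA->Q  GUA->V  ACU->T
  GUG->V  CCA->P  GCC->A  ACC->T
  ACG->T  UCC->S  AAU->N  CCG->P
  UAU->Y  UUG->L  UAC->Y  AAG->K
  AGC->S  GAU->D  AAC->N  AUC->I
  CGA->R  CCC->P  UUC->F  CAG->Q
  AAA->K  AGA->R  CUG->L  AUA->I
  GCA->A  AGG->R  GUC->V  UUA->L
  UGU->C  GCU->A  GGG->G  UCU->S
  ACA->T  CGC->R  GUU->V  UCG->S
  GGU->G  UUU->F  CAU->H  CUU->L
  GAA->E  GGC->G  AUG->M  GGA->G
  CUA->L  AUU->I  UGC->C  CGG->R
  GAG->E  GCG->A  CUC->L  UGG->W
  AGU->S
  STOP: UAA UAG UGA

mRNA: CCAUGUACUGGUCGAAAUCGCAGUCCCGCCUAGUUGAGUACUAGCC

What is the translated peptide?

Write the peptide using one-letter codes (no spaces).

start AUG at pos 2
pos 2: AUG -> M; peptide=M
pos 5: UAC -> Y; peptide=MY
pos 8: UGG -> W; peptide=MYW
pos 11: UCG -> S; peptide=MYWS
pos 14: AAA -> K; peptide=MYWSK
pos 17: UCG -> S; peptide=MYWSKS
pos 20: CAG -> Q; peptide=MYWSKSQ
pos 23: UCC -> S; peptide=MYWSKSQS
pos 26: CGC -> R; peptide=MYWSKSQSR
pos 29: CUA -> L; peptide=MYWSKSQSRL
pos 32: GUU -> V; peptide=MYWSKSQSRLV
pos 35: GAG -> E; peptide=MYWSKSQSRLVE
pos 38: UAC -> Y; peptide=MYWSKSQSRLVEY
pos 41: UAG -> STOP

Answer: MYWSKSQSRLVEY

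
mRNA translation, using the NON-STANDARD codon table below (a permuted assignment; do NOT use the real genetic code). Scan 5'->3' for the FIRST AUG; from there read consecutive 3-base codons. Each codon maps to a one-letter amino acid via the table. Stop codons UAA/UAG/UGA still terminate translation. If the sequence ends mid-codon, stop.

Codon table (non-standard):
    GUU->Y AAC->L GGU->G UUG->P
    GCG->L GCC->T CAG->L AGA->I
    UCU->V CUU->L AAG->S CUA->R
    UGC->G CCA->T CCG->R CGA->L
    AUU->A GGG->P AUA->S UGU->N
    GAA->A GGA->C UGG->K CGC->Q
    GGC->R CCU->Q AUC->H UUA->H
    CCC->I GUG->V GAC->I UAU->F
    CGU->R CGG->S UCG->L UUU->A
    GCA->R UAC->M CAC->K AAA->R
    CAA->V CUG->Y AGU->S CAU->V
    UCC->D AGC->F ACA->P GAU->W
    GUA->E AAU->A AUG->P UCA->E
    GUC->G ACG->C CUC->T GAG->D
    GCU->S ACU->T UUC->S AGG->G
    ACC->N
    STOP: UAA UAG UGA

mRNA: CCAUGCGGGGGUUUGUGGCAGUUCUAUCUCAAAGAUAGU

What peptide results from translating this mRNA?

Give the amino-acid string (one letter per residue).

start AUG at pos 2
pos 2: AUG -> P; peptide=P
pos 5: CGG -> S; peptide=PS
pos 8: GGG -> P; peptide=PSP
pos 11: UUU -> A; peptide=PSPA
pos 14: GUG -> V; peptide=PSPAV
pos 17: GCA -> R; peptide=PSPAVR
pos 20: GUU -> Y; peptide=PSPAVRY
pos 23: CUA -> R; peptide=PSPAVRYR
pos 26: UCU -> V; peptide=PSPAVRYRV
pos 29: CAA -> V; peptide=PSPAVRYRVV
pos 32: AGA -> I; peptide=PSPAVRYRVVI
pos 35: UAG -> STOP

Answer: PSPAVRYRVVI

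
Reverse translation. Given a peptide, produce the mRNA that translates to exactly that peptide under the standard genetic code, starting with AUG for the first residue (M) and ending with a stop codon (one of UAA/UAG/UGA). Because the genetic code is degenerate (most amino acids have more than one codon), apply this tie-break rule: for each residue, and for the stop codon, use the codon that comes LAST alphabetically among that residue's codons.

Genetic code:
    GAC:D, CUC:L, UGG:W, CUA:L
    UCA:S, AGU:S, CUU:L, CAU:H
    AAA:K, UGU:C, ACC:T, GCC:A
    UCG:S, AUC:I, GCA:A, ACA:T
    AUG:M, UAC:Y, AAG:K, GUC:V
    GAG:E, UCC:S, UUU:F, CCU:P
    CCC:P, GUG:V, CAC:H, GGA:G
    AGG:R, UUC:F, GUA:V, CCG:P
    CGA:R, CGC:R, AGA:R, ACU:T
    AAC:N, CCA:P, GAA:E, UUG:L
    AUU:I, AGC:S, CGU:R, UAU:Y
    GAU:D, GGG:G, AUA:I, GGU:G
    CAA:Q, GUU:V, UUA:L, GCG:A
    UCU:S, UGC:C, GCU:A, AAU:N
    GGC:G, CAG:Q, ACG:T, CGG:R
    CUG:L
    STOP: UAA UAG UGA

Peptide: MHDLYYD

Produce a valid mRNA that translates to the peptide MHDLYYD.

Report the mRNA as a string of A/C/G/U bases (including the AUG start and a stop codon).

residue 1: M -> AUG (start codon)
residue 2: H codons sorted = CAC,CAU -> pick last = CAU
residue 3: D codons sorted = GAC,GAU -> pick last = GAU
residue 4: L codons sorted = CUA,CUC,CUG,CUU,UUA,UUG -> pick last = UUG
residue 5: Y codons sorted = UAC,UAU -> pick last = UAU
residue 6: Y codons sorted = UAC,UAU -> pick last = UAU
residue 7: D codons sorted = GAC,GAU -> pick last = GAU
terminator: stop codons sorted = UAA,UAG,UGA -> pick last = UGA

Answer: mRNA: AUGCAUGAUUUGUAUUAUGAUUGA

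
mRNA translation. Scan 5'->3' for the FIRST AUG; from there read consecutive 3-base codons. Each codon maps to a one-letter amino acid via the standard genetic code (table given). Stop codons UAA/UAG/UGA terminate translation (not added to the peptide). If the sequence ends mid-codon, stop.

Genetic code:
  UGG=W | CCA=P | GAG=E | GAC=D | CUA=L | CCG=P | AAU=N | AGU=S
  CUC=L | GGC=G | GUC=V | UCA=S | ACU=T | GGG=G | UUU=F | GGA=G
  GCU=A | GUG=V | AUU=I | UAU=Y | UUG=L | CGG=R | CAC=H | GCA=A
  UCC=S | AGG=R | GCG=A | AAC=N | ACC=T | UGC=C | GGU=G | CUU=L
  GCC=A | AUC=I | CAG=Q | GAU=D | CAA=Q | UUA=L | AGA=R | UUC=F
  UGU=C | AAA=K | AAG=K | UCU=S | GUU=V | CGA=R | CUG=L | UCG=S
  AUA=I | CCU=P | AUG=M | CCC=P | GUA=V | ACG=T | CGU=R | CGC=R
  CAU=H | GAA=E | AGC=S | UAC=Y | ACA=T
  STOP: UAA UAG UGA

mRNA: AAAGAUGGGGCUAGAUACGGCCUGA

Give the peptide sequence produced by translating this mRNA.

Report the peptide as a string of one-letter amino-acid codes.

start AUG at pos 4
pos 4: AUG -> M; peptide=M
pos 7: GGG -> G; peptide=MG
pos 10: CUA -> L; peptide=MGL
pos 13: GAU -> D; peptide=MGLD
pos 16: ACG -> T; peptide=MGLDT
pos 19: GCC -> A; peptide=MGLDTA
pos 22: UGA -> STOP

Answer: MGLDTA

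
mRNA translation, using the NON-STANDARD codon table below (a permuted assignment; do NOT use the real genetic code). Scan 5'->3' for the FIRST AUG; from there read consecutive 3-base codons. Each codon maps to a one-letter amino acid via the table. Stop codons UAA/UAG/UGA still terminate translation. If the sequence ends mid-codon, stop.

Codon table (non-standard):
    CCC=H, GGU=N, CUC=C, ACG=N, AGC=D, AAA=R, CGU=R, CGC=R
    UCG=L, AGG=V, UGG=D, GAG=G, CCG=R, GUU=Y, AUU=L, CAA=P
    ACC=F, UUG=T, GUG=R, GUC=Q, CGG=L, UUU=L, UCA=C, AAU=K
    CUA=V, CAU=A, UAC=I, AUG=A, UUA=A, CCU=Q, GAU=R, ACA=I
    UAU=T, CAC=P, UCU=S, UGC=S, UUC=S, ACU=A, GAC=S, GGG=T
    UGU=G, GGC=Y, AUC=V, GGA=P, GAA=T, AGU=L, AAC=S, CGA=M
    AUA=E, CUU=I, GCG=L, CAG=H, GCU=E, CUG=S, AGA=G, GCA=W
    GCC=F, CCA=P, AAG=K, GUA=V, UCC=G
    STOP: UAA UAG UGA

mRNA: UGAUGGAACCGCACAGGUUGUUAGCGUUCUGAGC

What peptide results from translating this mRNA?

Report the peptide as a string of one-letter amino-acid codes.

start AUG at pos 2
pos 2: AUG -> A; peptide=A
pos 5: GAA -> T; peptide=AT
pos 8: CCG -> R; peptide=ATR
pos 11: CAC -> P; peptide=ATRP
pos 14: AGG -> V; peptide=ATRPV
pos 17: UUG -> T; peptide=ATRPVT
pos 20: UUA -> A; peptide=ATRPVTA
pos 23: GCG -> L; peptide=ATRPVTAL
pos 26: UUC -> S; peptide=ATRPVTALS
pos 29: UGA -> STOP

Answer: ATRPVTALS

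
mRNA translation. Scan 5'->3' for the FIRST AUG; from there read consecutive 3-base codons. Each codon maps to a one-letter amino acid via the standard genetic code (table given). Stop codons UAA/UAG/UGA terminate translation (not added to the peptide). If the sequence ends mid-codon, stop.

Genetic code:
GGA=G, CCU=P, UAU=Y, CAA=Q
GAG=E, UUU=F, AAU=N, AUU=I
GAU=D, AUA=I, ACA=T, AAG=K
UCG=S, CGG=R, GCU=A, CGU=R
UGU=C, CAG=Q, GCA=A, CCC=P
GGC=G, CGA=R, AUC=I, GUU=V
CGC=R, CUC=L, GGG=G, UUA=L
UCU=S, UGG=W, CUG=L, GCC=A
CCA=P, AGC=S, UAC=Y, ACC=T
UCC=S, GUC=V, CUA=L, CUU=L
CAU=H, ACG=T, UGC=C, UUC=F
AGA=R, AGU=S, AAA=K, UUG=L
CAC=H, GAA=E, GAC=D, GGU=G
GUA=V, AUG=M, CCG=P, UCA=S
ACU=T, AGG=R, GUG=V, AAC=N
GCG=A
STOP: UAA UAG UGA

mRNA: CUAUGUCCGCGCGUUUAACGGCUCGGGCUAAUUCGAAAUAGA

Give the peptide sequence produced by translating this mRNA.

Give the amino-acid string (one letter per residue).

Answer: MSARLTARANSK

Derivation:
start AUG at pos 2
pos 2: AUG -> M; peptide=M
pos 5: UCC -> S; peptide=MS
pos 8: GCG -> A; peptide=MSA
pos 11: CGU -> R; peptide=MSAR
pos 14: UUA -> L; peptide=MSARL
pos 17: ACG -> T; peptide=MSARLT
pos 20: GCU -> A; peptide=MSARLTA
pos 23: CGG -> R; peptide=MSARLTAR
pos 26: GCU -> A; peptide=MSARLTARA
pos 29: AAU -> N; peptide=MSARLTARAN
pos 32: UCG -> S; peptide=MSARLTARANS
pos 35: AAA -> K; peptide=MSARLTARANSK
pos 38: UAG -> STOP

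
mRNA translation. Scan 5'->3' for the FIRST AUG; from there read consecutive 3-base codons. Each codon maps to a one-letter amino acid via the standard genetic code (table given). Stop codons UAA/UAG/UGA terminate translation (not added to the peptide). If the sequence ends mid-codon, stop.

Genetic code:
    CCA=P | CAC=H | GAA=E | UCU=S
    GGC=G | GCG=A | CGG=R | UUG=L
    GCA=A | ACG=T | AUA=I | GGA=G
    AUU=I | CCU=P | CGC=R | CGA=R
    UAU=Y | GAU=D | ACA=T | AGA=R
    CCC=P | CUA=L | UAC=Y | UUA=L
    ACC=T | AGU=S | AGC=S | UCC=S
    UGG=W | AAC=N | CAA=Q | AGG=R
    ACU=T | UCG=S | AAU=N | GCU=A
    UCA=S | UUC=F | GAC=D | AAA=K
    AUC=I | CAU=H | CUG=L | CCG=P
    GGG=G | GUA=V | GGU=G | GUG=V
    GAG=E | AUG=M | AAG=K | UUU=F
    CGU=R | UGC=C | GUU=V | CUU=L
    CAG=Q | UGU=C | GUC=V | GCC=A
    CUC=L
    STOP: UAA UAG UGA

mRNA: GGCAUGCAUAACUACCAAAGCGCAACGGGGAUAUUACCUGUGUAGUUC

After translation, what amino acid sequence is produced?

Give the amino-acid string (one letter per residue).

Answer: MHNYQSATGILPV

Derivation:
start AUG at pos 3
pos 3: AUG -> M; peptide=M
pos 6: CAU -> H; peptide=MH
pos 9: AAC -> N; peptide=MHN
pos 12: UAC -> Y; peptide=MHNY
pos 15: CAA -> Q; peptide=MHNYQ
pos 18: AGC -> S; peptide=MHNYQS
pos 21: GCA -> A; peptide=MHNYQSA
pos 24: ACG -> T; peptide=MHNYQSAT
pos 27: GGG -> G; peptide=MHNYQSATG
pos 30: AUA -> I; peptide=MHNYQSATGI
pos 33: UUA -> L; peptide=MHNYQSATGIL
pos 36: CCU -> P; peptide=MHNYQSATGILP
pos 39: GUG -> V; peptide=MHNYQSATGILPV
pos 42: UAG -> STOP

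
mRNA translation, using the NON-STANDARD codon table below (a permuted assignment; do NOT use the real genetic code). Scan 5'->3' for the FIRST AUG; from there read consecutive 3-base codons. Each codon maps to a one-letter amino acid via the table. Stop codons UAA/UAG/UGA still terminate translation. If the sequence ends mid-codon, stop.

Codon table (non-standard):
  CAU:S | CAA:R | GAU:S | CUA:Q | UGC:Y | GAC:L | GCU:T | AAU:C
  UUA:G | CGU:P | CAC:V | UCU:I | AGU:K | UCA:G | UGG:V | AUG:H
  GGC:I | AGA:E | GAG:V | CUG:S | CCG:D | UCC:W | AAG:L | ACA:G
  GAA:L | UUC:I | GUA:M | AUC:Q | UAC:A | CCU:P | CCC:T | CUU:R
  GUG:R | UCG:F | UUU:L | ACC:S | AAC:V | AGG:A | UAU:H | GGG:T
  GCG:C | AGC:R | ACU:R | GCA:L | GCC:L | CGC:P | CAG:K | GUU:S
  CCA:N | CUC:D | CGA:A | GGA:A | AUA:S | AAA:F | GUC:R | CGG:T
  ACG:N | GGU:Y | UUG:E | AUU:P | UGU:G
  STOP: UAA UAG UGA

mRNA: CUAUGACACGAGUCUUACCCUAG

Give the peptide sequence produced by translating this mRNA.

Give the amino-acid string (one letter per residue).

Answer: HGARGT

Derivation:
start AUG at pos 2
pos 2: AUG -> H; peptide=H
pos 5: ACA -> G; peptide=HG
pos 8: CGA -> A; peptide=HGA
pos 11: GUC -> R; peptide=HGAR
pos 14: UUA -> G; peptide=HGARG
pos 17: CCC -> T; peptide=HGARGT
pos 20: UAG -> STOP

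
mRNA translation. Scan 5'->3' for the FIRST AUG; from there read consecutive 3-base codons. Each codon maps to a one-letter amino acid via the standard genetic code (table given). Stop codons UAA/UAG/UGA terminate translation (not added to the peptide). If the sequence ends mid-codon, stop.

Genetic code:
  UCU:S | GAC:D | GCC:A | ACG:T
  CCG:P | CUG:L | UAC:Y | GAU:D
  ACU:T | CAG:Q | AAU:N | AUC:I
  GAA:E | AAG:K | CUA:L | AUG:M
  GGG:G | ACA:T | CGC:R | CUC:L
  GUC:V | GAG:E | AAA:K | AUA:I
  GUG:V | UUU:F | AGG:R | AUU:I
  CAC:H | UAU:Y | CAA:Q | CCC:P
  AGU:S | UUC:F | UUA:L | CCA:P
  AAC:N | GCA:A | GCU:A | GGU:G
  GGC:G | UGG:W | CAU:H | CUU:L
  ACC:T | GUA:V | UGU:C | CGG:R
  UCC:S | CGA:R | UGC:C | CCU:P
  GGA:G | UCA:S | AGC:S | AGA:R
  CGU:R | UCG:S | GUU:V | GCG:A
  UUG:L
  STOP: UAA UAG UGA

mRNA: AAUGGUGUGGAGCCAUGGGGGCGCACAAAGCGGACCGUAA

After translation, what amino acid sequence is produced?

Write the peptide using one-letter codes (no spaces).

Answer: MVWSHGGAQSGP

Derivation:
start AUG at pos 1
pos 1: AUG -> M; peptide=M
pos 4: GUG -> V; peptide=MV
pos 7: UGG -> W; peptide=MVW
pos 10: AGC -> S; peptide=MVWS
pos 13: CAU -> H; peptide=MVWSH
pos 16: GGG -> G; peptide=MVWSHG
pos 19: GGC -> G; peptide=MVWSHGG
pos 22: GCA -> A; peptide=MVWSHGGA
pos 25: CAA -> Q; peptide=MVWSHGGAQ
pos 28: AGC -> S; peptide=MVWSHGGAQS
pos 31: GGA -> G; peptide=MVWSHGGAQSG
pos 34: CCG -> P; peptide=MVWSHGGAQSGP
pos 37: UAA -> STOP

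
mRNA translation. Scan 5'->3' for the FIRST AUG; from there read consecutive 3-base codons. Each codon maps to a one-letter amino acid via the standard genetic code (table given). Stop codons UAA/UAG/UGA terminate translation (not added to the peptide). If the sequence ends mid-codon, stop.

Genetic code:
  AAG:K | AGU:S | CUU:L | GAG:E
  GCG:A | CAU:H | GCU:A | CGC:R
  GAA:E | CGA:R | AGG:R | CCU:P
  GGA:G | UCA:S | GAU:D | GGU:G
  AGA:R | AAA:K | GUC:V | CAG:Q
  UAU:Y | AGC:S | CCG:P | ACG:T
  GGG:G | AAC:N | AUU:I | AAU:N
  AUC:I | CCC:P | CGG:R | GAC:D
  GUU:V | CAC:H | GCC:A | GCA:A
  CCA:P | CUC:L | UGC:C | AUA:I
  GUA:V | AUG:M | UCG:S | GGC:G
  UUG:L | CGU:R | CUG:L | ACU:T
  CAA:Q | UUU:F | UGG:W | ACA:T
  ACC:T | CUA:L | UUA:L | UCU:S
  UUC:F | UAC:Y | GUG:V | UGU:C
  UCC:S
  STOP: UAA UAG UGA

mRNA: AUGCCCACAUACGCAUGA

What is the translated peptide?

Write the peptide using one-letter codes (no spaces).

Answer: MPTYA

Derivation:
start AUG at pos 0
pos 0: AUG -> M; peptide=M
pos 3: CCC -> P; peptide=MP
pos 6: ACA -> T; peptide=MPT
pos 9: UAC -> Y; peptide=MPTY
pos 12: GCA -> A; peptide=MPTYA
pos 15: UGA -> STOP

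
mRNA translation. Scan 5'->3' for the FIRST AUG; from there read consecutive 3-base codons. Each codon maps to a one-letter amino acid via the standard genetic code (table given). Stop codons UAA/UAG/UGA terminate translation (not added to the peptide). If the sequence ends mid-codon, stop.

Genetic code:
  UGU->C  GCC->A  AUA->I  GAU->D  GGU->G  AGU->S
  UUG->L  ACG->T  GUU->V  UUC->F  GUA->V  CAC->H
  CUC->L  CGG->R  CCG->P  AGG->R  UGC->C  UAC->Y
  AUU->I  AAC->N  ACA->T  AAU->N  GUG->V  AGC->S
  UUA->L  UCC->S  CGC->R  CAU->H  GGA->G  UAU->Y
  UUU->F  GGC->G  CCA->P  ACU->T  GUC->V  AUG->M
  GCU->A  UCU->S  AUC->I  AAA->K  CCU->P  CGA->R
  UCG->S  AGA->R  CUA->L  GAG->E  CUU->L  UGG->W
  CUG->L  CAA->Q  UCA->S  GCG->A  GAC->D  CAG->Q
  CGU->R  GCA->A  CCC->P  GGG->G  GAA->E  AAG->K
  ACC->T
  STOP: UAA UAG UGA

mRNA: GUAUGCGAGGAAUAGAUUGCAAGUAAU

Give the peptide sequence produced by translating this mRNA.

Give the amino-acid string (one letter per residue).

Answer: MRGIDCK

Derivation:
start AUG at pos 2
pos 2: AUG -> M; peptide=M
pos 5: CGA -> R; peptide=MR
pos 8: GGA -> G; peptide=MRG
pos 11: AUA -> I; peptide=MRGI
pos 14: GAU -> D; peptide=MRGID
pos 17: UGC -> C; peptide=MRGIDC
pos 20: AAG -> K; peptide=MRGIDCK
pos 23: UAA -> STOP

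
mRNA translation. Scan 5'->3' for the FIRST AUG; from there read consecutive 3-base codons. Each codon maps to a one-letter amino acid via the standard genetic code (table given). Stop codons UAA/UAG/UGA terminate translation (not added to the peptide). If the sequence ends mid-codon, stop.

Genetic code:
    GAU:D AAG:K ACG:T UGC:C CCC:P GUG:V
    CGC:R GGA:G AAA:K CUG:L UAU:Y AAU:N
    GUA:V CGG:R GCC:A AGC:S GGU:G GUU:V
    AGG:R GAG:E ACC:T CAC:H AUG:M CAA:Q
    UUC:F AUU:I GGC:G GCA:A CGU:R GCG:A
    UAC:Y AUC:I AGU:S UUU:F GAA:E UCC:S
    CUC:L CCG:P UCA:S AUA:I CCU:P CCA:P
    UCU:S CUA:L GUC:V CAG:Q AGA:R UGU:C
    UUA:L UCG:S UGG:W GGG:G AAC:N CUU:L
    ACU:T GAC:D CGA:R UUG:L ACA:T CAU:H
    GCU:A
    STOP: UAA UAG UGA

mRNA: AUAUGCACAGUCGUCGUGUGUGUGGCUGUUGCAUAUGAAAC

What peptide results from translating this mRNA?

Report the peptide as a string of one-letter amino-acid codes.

start AUG at pos 2
pos 2: AUG -> M; peptide=M
pos 5: CAC -> H; peptide=MH
pos 8: AGU -> S; peptide=MHS
pos 11: CGU -> R; peptide=MHSR
pos 14: CGU -> R; peptide=MHSRR
pos 17: GUG -> V; peptide=MHSRRV
pos 20: UGU -> C; peptide=MHSRRVC
pos 23: GGC -> G; peptide=MHSRRVCG
pos 26: UGU -> C; peptide=MHSRRVCGC
pos 29: UGC -> C; peptide=MHSRRVCGCC
pos 32: AUA -> I; peptide=MHSRRVCGCCI
pos 35: UGA -> STOP

Answer: MHSRRVCGCCI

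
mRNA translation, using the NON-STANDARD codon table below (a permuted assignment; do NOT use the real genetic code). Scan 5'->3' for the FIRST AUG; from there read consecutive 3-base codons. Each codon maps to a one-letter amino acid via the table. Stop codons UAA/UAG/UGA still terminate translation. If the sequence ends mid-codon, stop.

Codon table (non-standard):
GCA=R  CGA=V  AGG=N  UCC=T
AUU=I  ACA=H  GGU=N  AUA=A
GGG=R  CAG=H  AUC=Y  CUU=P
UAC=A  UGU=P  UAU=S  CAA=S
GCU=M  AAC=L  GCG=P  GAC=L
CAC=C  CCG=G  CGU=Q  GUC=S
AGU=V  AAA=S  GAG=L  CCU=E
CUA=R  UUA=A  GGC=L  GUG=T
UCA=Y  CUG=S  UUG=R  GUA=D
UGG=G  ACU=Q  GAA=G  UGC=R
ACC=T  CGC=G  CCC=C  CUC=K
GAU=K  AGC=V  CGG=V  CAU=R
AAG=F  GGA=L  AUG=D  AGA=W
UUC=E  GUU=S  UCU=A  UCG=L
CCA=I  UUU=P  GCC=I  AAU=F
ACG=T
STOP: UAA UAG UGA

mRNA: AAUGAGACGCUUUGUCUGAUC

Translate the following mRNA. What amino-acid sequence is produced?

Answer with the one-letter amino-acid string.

Answer: DWGPS

Derivation:
start AUG at pos 1
pos 1: AUG -> D; peptide=D
pos 4: AGA -> W; peptide=DW
pos 7: CGC -> G; peptide=DWG
pos 10: UUU -> P; peptide=DWGP
pos 13: GUC -> S; peptide=DWGPS
pos 16: UGA -> STOP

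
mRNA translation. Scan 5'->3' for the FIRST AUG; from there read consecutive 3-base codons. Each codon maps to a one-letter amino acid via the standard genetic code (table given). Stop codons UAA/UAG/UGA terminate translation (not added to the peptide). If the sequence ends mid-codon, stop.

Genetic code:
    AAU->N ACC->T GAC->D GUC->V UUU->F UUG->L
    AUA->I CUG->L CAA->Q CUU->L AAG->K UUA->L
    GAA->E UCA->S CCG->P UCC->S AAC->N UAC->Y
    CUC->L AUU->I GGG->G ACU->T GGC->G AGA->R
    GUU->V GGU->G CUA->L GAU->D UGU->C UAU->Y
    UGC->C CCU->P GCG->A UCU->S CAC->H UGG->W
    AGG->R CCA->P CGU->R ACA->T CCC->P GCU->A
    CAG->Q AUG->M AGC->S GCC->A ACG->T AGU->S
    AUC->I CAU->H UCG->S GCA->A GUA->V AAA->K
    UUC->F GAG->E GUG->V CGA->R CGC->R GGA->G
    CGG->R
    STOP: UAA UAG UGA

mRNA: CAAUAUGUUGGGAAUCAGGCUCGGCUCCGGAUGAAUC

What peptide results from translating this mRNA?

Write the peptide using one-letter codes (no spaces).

start AUG at pos 4
pos 4: AUG -> M; peptide=M
pos 7: UUG -> L; peptide=ML
pos 10: GGA -> G; peptide=MLG
pos 13: AUC -> I; peptide=MLGI
pos 16: AGG -> R; peptide=MLGIR
pos 19: CUC -> L; peptide=MLGIRL
pos 22: GGC -> G; peptide=MLGIRLG
pos 25: UCC -> S; peptide=MLGIRLGS
pos 28: GGA -> G; peptide=MLGIRLGSG
pos 31: UGA -> STOP

Answer: MLGIRLGSG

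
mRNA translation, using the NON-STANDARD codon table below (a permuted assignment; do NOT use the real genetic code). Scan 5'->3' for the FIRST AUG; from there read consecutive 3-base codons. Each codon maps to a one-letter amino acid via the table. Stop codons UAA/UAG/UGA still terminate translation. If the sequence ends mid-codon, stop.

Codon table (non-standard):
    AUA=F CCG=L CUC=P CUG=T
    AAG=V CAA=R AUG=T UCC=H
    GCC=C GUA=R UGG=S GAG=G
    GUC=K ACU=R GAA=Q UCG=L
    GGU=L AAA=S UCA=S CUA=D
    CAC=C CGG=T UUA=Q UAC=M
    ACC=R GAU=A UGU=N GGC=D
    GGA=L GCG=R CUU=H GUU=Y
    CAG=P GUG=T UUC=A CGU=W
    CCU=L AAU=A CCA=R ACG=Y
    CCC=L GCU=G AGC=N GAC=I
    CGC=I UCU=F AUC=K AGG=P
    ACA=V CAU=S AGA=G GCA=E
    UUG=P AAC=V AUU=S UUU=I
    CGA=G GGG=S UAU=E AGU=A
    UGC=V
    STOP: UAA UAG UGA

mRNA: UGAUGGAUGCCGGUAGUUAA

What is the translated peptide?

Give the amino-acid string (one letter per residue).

start AUG at pos 2
pos 2: AUG -> T; peptide=T
pos 5: GAU -> A; peptide=TA
pos 8: GCC -> C; peptide=TAC
pos 11: GGU -> L; peptide=TACL
pos 14: AGU -> A; peptide=TACLA
pos 17: UAA -> STOP

Answer: TACLA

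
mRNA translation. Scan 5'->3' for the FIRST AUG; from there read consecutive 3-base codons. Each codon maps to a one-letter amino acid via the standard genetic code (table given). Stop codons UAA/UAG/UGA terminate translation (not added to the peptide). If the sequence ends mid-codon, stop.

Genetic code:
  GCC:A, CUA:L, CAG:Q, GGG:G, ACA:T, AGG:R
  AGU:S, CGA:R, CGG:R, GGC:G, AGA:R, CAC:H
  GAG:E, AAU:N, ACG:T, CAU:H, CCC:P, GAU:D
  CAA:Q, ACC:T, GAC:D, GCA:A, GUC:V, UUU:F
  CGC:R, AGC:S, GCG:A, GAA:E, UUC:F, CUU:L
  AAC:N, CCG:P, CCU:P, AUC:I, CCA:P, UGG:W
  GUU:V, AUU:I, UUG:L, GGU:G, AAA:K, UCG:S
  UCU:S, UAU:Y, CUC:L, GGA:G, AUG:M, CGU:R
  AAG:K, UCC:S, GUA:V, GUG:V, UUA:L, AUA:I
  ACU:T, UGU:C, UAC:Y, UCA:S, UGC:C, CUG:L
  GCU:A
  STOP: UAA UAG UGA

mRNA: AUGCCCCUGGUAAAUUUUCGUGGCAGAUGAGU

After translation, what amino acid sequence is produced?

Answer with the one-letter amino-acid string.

start AUG at pos 0
pos 0: AUG -> M; peptide=M
pos 3: CCC -> P; peptide=MP
pos 6: CUG -> L; peptide=MPL
pos 9: GUA -> V; peptide=MPLV
pos 12: AAU -> N; peptide=MPLVN
pos 15: UUU -> F; peptide=MPLVNF
pos 18: CGU -> R; peptide=MPLVNFR
pos 21: GGC -> G; peptide=MPLVNFRG
pos 24: AGA -> R; peptide=MPLVNFRGR
pos 27: UGA -> STOP

Answer: MPLVNFRGR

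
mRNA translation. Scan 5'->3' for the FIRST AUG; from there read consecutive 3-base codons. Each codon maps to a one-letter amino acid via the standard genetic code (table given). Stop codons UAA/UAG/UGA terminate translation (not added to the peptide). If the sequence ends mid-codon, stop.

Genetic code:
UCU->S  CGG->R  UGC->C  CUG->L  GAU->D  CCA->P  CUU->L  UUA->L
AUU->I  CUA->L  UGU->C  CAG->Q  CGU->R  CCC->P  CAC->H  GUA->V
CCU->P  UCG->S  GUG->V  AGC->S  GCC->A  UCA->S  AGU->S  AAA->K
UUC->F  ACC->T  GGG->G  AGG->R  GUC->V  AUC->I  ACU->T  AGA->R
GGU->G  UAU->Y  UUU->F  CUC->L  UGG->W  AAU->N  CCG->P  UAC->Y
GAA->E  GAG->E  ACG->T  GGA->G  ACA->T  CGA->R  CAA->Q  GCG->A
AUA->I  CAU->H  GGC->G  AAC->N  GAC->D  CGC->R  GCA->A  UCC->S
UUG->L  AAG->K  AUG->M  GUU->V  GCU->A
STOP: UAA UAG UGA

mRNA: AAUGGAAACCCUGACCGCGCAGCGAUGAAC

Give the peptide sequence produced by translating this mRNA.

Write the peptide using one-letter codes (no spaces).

Answer: METLTAQR

Derivation:
start AUG at pos 1
pos 1: AUG -> M; peptide=M
pos 4: GAA -> E; peptide=ME
pos 7: ACC -> T; peptide=MET
pos 10: CUG -> L; peptide=METL
pos 13: ACC -> T; peptide=METLT
pos 16: GCG -> A; peptide=METLTA
pos 19: CAG -> Q; peptide=METLTAQ
pos 22: CGA -> R; peptide=METLTAQR
pos 25: UGA -> STOP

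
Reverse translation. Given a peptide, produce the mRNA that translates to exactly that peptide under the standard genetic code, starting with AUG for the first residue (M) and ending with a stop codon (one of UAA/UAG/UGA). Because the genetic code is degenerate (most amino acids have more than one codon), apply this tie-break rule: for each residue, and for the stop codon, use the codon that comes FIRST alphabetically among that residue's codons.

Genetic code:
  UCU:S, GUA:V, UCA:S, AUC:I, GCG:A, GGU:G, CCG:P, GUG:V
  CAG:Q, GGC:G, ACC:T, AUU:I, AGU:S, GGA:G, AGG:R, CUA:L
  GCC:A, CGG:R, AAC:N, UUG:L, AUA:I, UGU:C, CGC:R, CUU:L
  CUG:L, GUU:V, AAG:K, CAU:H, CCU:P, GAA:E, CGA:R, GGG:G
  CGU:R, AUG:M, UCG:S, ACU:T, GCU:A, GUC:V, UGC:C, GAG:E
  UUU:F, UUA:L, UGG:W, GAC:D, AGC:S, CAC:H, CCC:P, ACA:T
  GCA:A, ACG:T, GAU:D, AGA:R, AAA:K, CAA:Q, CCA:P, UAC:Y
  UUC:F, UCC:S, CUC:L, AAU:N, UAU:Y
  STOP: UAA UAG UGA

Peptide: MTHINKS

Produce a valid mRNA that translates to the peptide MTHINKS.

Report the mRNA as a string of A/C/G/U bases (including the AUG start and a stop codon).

Answer: mRNA: AUGACACACAUAAACAAAAGCUAA

Derivation:
residue 1: M -> AUG (start codon)
residue 2: T codons sorted = ACA,ACC,ACG,ACU -> pick first = ACA
residue 3: H codons sorted = CAC,CAU -> pick first = CAC
residue 4: I codons sorted = AUA,AUC,AUU -> pick first = AUA
residue 5: N codons sorted = AAC,AAU -> pick first = AAC
residue 6: K codons sorted = AAA,AAG -> pick first = AAA
residue 7: S codons sorted = AGC,AGU,UCA,UCC,UCG,UCU -> pick first = AGC
terminator: stop codons sorted = UAA,UAG,UGA -> pick first = UAA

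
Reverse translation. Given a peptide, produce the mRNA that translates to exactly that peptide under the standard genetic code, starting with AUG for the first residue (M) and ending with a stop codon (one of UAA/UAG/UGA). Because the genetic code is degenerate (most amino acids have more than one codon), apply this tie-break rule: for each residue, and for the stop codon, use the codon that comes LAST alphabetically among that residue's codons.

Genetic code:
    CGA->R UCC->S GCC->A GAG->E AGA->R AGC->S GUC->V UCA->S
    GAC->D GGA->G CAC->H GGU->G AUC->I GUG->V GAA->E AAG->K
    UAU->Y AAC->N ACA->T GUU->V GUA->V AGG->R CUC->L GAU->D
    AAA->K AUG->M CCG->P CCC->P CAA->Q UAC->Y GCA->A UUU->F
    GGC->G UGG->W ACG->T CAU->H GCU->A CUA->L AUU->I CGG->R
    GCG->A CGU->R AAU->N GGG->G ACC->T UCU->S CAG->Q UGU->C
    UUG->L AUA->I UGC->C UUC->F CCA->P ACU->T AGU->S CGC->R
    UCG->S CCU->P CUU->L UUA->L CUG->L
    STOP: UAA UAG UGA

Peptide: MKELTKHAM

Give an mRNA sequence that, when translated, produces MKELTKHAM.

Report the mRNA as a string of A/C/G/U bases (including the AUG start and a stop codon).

Answer: mRNA: AUGAAGGAGUUGACUAAGCAUGCUAUGUGA

Derivation:
residue 1: M -> AUG (start codon)
residue 2: K codons sorted = AAA,AAG -> pick last = AAG
residue 3: E codons sorted = GAA,GAG -> pick last = GAG
residue 4: L codons sorted = CUA,CUC,CUG,CUU,UUA,UUG -> pick last = UUG
residue 5: T codons sorted = ACA,ACC,ACG,ACU -> pick last = ACU
residue 6: K codons sorted = AAA,AAG -> pick last = AAG
residue 7: H codons sorted = CAC,CAU -> pick last = CAU
residue 8: A codons sorted = GCA,GCC,GCG,GCU -> pick last = GCU
residue 9: M -> AUG (only codon)
terminator: stop codons sorted = UAA,UAG,UGA -> pick last = UGA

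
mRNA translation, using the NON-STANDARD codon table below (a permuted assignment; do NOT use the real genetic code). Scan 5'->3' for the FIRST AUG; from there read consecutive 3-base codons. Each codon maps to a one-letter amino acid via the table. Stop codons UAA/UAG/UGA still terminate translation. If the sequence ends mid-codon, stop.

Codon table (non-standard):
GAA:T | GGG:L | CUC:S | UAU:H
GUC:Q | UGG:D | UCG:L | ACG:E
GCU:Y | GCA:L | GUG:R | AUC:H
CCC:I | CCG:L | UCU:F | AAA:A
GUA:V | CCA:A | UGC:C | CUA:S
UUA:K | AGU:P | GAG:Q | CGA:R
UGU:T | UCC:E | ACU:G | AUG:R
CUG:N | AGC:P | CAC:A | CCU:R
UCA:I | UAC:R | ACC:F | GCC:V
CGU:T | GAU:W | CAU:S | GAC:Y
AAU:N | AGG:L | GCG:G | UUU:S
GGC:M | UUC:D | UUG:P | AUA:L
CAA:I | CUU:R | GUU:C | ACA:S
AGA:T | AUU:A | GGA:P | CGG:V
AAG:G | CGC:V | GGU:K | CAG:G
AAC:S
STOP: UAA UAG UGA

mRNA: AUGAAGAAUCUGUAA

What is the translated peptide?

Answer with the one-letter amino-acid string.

start AUG at pos 0
pos 0: AUG -> R; peptide=R
pos 3: AAG -> G; peptide=RG
pos 6: AAU -> N; peptide=RGN
pos 9: CUG -> N; peptide=RGNN
pos 12: UAA -> STOP

Answer: RGNN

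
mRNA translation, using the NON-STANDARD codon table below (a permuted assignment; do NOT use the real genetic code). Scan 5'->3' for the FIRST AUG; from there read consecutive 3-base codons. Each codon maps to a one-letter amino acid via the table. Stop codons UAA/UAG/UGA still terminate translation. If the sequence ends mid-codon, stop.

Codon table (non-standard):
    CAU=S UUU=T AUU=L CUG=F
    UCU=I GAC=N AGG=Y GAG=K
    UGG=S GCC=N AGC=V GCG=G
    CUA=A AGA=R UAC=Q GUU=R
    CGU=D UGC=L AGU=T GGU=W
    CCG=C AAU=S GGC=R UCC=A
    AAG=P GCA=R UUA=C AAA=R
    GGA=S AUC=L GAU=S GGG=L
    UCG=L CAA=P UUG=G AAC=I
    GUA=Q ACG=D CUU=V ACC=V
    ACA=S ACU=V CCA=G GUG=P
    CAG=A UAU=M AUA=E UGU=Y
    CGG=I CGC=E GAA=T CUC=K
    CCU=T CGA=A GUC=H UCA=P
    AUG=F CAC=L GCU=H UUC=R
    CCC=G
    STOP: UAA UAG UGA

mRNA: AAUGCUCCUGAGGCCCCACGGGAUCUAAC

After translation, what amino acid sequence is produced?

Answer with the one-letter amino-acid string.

start AUG at pos 1
pos 1: AUG -> F; peptide=F
pos 4: CUC -> K; peptide=FK
pos 7: CUG -> F; peptide=FKF
pos 10: AGG -> Y; peptide=FKFY
pos 13: CCC -> G; peptide=FKFYG
pos 16: CAC -> L; peptide=FKFYGL
pos 19: GGG -> L; peptide=FKFYGLL
pos 22: AUC -> L; peptide=FKFYGLLL
pos 25: UAA -> STOP

Answer: FKFYGLLL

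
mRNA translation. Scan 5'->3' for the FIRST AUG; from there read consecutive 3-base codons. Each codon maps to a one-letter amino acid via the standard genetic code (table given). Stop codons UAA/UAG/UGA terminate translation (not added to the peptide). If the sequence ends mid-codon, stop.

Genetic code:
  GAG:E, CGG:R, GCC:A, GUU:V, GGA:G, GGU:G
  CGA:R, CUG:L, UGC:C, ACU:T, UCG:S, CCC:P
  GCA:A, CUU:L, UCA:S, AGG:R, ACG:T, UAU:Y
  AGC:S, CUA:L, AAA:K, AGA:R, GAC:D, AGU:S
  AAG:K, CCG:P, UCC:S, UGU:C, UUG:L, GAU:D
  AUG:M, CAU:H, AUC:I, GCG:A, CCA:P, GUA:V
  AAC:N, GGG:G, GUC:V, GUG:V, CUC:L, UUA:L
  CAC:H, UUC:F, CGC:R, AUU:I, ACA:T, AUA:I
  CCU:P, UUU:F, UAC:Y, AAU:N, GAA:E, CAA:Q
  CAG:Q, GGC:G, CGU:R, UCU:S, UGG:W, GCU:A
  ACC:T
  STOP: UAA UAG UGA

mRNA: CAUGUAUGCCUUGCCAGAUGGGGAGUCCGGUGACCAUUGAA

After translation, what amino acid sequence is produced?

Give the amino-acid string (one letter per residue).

start AUG at pos 1
pos 1: AUG -> M; peptide=M
pos 4: UAU -> Y; peptide=MY
pos 7: GCC -> A; peptide=MYA
pos 10: UUG -> L; peptide=MYAL
pos 13: CCA -> P; peptide=MYALP
pos 16: GAU -> D; peptide=MYALPD
pos 19: GGG -> G; peptide=MYALPDG
pos 22: GAG -> E; peptide=MYALPDGE
pos 25: UCC -> S; peptide=MYALPDGES
pos 28: GGU -> G; peptide=MYALPDGESG
pos 31: GAC -> D; peptide=MYALPDGESGD
pos 34: CAU -> H; peptide=MYALPDGESGDH
pos 37: UGA -> STOP

Answer: MYALPDGESGDH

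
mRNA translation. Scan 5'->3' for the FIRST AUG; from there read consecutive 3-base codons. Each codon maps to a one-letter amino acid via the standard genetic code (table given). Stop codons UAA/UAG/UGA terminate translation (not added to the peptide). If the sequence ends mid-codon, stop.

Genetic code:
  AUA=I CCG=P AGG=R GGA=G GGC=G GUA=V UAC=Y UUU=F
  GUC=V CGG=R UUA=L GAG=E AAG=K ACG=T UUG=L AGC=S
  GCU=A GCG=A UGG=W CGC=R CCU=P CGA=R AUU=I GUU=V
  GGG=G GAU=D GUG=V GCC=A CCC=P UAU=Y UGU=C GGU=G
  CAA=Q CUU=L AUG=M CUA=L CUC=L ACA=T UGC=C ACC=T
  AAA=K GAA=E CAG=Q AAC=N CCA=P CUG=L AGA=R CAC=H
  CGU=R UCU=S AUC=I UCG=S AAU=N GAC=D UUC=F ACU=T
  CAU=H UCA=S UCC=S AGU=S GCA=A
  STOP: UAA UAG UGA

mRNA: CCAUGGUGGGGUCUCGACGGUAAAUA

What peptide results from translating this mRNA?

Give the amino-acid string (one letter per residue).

start AUG at pos 2
pos 2: AUG -> M; peptide=M
pos 5: GUG -> V; peptide=MV
pos 8: GGG -> G; peptide=MVG
pos 11: UCU -> S; peptide=MVGS
pos 14: CGA -> R; peptide=MVGSR
pos 17: CGG -> R; peptide=MVGSRR
pos 20: UAA -> STOP

Answer: MVGSRR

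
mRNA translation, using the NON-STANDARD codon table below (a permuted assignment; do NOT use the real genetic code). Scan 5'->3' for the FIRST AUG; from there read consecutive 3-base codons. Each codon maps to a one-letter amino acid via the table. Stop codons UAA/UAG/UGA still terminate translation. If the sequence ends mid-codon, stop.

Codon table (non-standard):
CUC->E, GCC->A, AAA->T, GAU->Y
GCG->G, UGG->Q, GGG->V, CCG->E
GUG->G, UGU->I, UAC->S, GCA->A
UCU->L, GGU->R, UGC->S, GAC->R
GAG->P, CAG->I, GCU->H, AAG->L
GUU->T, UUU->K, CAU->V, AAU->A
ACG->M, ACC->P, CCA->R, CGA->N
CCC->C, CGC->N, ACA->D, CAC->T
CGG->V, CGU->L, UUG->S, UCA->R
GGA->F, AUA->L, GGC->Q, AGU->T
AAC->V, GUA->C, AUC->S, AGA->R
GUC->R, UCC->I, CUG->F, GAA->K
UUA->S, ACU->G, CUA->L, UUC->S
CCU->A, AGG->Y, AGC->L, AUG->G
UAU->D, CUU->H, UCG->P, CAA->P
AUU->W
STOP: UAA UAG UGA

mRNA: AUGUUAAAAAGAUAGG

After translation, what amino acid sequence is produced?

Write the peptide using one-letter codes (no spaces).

start AUG at pos 0
pos 0: AUG -> G; peptide=G
pos 3: UUA -> S; peptide=GS
pos 6: AAA -> T; peptide=GST
pos 9: AGA -> R; peptide=GSTR
pos 12: UAG -> STOP

Answer: GSTR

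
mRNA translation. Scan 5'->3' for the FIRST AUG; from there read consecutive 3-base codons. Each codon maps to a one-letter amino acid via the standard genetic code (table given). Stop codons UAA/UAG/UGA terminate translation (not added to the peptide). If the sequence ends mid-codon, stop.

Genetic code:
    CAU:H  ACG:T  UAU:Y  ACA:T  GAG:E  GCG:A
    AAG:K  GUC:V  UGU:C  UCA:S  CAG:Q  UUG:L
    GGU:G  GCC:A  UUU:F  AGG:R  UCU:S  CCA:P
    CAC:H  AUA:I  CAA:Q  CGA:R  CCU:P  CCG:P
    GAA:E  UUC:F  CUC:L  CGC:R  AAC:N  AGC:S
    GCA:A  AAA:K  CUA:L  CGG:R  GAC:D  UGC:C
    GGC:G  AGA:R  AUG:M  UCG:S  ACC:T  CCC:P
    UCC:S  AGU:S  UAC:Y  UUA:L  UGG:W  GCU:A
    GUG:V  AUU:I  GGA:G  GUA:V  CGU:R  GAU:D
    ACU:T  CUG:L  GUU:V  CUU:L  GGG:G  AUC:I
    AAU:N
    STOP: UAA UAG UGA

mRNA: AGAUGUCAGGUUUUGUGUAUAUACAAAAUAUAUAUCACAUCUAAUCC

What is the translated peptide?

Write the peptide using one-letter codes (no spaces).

start AUG at pos 2
pos 2: AUG -> M; peptide=M
pos 5: UCA -> S; peptide=MS
pos 8: GGU -> G; peptide=MSG
pos 11: UUU -> F; peptide=MSGF
pos 14: GUG -> V; peptide=MSGFV
pos 17: UAU -> Y; peptide=MSGFVY
pos 20: AUA -> I; peptide=MSGFVYI
pos 23: CAA -> Q; peptide=MSGFVYIQ
pos 26: AAU -> N; peptide=MSGFVYIQN
pos 29: AUA -> I; peptide=MSGFVYIQNI
pos 32: UAU -> Y; peptide=MSGFVYIQNIY
pos 35: CAC -> H; peptide=MSGFVYIQNIYH
pos 38: AUC -> I; peptide=MSGFVYIQNIYHI
pos 41: UAA -> STOP

Answer: MSGFVYIQNIYHI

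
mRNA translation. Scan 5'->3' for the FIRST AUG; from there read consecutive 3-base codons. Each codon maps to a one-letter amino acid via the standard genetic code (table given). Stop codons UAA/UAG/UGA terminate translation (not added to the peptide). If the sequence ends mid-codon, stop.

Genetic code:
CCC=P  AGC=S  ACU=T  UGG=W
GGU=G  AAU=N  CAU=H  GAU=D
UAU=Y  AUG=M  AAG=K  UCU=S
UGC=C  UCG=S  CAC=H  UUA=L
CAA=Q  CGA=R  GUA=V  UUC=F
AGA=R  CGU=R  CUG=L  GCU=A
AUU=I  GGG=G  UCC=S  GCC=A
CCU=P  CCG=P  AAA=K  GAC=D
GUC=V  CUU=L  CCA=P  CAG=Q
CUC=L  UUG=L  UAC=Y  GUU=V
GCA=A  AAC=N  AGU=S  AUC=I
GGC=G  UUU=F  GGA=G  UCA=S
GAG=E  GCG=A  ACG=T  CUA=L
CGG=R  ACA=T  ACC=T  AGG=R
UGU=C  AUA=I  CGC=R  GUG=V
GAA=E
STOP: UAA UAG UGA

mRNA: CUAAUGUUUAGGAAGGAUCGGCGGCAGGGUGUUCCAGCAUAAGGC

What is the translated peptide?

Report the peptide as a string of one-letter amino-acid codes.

start AUG at pos 3
pos 3: AUG -> M; peptide=M
pos 6: UUU -> F; peptide=MF
pos 9: AGG -> R; peptide=MFR
pos 12: AAG -> K; peptide=MFRK
pos 15: GAU -> D; peptide=MFRKD
pos 18: CGG -> R; peptide=MFRKDR
pos 21: CGG -> R; peptide=MFRKDRR
pos 24: CAG -> Q; peptide=MFRKDRRQ
pos 27: GGU -> G; peptide=MFRKDRRQG
pos 30: GUU -> V; peptide=MFRKDRRQGV
pos 33: CCA -> P; peptide=MFRKDRRQGVP
pos 36: GCA -> A; peptide=MFRKDRRQGVPA
pos 39: UAA -> STOP

Answer: MFRKDRRQGVPA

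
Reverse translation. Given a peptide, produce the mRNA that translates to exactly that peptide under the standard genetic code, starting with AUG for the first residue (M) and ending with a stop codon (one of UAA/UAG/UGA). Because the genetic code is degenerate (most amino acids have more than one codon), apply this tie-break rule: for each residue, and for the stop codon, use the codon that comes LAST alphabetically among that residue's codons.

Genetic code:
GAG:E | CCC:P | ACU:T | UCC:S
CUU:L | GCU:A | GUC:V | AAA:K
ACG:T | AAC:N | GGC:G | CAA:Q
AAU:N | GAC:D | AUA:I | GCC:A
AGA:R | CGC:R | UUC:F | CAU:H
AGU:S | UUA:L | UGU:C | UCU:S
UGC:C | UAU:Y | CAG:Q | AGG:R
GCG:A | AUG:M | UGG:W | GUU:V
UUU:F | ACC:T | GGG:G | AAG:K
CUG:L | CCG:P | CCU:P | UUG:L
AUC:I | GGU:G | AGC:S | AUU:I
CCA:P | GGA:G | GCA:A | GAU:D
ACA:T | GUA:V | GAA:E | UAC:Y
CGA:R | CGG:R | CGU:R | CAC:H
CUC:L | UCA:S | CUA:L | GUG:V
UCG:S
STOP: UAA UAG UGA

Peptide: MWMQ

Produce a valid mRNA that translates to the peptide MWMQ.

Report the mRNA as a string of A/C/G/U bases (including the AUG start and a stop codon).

residue 1: M -> AUG (start codon)
residue 2: W -> UGG (only codon)
residue 3: M -> AUG (only codon)
residue 4: Q codons sorted = CAA,CAG -> pick last = CAG
terminator: stop codons sorted = UAA,UAG,UGA -> pick last = UGA

Answer: mRNA: AUGUGGAUGCAGUGA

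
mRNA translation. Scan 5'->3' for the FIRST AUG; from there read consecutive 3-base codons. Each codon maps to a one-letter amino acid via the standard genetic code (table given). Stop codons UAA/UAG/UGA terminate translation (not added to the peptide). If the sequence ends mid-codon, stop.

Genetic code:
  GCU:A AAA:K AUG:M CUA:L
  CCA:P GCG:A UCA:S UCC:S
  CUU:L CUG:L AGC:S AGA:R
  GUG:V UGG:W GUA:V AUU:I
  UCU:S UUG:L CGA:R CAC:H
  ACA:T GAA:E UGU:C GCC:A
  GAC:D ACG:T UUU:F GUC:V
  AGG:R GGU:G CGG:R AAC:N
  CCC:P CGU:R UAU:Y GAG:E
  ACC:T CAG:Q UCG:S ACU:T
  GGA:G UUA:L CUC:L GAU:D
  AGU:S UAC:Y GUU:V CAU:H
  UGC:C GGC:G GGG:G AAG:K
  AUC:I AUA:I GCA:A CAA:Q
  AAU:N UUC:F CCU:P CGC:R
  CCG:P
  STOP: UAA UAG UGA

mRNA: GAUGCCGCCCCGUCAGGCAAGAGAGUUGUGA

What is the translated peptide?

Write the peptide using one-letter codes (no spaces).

Answer: MPPRQAREL

Derivation:
start AUG at pos 1
pos 1: AUG -> M; peptide=M
pos 4: CCG -> P; peptide=MP
pos 7: CCC -> P; peptide=MPP
pos 10: CGU -> R; peptide=MPPR
pos 13: CAG -> Q; peptide=MPPRQ
pos 16: GCA -> A; peptide=MPPRQA
pos 19: AGA -> R; peptide=MPPRQAR
pos 22: GAG -> E; peptide=MPPRQARE
pos 25: UUG -> L; peptide=MPPRQAREL
pos 28: UGA -> STOP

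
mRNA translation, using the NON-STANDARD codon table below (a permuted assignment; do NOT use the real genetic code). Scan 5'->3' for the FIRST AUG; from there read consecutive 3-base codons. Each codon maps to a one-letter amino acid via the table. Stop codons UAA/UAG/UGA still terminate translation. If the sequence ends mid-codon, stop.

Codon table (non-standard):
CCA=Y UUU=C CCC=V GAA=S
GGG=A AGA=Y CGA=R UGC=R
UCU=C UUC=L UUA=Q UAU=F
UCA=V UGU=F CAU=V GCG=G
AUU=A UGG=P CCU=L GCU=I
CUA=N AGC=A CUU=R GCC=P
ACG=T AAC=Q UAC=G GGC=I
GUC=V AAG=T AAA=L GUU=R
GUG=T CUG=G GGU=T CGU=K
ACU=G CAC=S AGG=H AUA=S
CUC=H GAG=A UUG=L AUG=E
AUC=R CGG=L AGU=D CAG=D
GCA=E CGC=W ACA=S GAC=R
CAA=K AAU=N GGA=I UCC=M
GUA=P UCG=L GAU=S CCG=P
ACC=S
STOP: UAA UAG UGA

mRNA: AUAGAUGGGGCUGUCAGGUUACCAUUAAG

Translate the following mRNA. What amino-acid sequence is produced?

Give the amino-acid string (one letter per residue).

Answer: EAGVTGV

Derivation:
start AUG at pos 4
pos 4: AUG -> E; peptide=E
pos 7: GGG -> A; peptide=EA
pos 10: CUG -> G; peptide=EAG
pos 13: UCA -> V; peptide=EAGV
pos 16: GGU -> T; peptide=EAGVT
pos 19: UAC -> G; peptide=EAGVTG
pos 22: CAU -> V; peptide=EAGVTGV
pos 25: UAA -> STOP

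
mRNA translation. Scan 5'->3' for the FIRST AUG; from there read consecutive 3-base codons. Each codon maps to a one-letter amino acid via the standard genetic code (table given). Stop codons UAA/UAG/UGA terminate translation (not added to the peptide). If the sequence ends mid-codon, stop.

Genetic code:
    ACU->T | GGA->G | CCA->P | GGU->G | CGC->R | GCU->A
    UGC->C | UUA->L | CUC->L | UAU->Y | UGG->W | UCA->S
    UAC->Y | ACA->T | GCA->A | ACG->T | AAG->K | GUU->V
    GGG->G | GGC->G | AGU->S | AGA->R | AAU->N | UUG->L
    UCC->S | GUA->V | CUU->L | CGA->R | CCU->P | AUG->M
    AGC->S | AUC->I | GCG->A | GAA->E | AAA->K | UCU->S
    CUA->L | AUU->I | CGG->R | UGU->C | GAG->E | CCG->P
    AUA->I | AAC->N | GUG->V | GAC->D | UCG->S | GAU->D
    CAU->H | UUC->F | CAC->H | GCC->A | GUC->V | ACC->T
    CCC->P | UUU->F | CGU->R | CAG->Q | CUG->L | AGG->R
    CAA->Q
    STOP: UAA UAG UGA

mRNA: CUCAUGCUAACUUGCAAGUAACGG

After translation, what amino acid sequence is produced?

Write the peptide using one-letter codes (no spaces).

start AUG at pos 3
pos 3: AUG -> M; peptide=M
pos 6: CUA -> L; peptide=ML
pos 9: ACU -> T; peptide=MLT
pos 12: UGC -> C; peptide=MLTC
pos 15: AAG -> K; peptide=MLTCK
pos 18: UAA -> STOP

Answer: MLTCK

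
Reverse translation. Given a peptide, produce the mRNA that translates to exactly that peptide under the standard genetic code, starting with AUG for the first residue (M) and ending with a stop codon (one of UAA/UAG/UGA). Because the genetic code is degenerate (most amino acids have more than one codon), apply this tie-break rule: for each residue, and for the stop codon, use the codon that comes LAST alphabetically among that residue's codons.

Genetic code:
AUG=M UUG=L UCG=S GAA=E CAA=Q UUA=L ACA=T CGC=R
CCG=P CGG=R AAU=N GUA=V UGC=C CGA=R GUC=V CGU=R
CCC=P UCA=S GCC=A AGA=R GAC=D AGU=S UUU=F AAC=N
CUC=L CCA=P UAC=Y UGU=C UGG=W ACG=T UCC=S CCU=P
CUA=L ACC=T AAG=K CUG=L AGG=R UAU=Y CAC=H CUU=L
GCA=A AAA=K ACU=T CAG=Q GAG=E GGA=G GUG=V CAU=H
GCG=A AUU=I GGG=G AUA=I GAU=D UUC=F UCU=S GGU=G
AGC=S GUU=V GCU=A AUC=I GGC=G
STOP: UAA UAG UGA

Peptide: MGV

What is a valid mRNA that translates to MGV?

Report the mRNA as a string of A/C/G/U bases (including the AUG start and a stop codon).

residue 1: M -> AUG (start codon)
residue 2: G codons sorted = GGA,GGC,GGG,GGU -> pick last = GGU
residue 3: V codons sorted = GUA,GUC,GUG,GUU -> pick last = GUU
terminator: stop codons sorted = UAA,UAG,UGA -> pick last = UGA

Answer: mRNA: AUGGGUGUUUGA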